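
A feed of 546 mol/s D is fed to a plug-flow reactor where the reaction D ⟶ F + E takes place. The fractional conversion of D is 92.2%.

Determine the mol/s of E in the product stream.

D reacted = 0.922 × 546 = 503.4 mol/s; ν_D = −1, so ξ = 503.4/1 = 503.4 mol/s.
Outlet amounts (n = n₀ + ν ξ):
  D: 546 − 1(503.4) = 42.59
  F: 0 + 1(503.4) = 503.4
  E: 0 + 1(503.4) = 503.4

503 mol/s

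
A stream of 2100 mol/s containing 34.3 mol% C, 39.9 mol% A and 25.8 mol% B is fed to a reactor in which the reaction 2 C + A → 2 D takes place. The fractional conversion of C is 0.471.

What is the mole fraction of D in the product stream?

C reacted = 0.471 × 720.3 = 339.3 mol/s; ν_C = −2, so ξ = 339.3/2 = 169.6 mol/s.
Outlet amounts (n = n₀ + ν ξ):
  C: 720.3 − 2(169.6) = 381
  A: 837.9 − 1(169.6) = 668.3
  D: 0 + 2(169.6) = 339.3
  B: 541.8 (inert)
Total out = 1930 mol/s; y_D = 339.3 / 1930 = 0.1757.

0.176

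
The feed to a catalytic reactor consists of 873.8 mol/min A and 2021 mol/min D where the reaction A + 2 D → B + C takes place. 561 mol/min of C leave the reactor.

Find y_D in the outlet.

0.385

For C: n = n₀ + 1ξ → 561 = 0 + 1ξ, giving ξ = 561 mol/min.
Outlet amounts (n = n₀ + ν ξ):
  A: 873.8 − 1(561) = 312.8
  D: 2021 − 2(561) = 899
  B: 0 + 1(561) = 561
  C: 0 + 1(561) = 561
Total out = 2334 mol/min; y_D = 899 / 2334 = 0.3852.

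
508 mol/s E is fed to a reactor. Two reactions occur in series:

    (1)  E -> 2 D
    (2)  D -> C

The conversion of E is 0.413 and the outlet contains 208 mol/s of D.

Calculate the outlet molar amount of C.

Conversion of E: E consumed = 1ξ₁ = 0.413 × 508 → ξ₁ = 209.8 mol/s.
D balance: n_D = 0 + 2ξ₁ − 1ξ₂ = 208 → ξ₂ = (2·209.8 − 208)/1 = 211.6 mol/s.
Outlet amounts (n = n₀ + Σ ν·ξ):
  E: 508 − 1(209.8) = 298.2
  D: 0 + 2(209.8) − 1(211.6) = 208
  C: 0 + 1(211.6) = 211.6

212 mol/s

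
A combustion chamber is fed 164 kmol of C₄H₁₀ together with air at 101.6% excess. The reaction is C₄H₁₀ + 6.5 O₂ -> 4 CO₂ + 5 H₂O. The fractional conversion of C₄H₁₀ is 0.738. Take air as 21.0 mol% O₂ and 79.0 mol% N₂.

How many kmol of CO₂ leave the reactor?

Stoichiometric O₂ = 6.5 × 164 = 1066 kmol; O₂ fed = 1066 × 2.016 = 2149 kmol.
N₂ fed = 2149 × 79/21 = 8085 kmol.
Fuel reacted = 0.738 × 164 → ξ = 121 kmol.
Outlet (n = n₀ + ν ξ):
  C₄H₁₀: 164 − 1(121) = 42.97
  O₂: 2149 − 6.5(121) = 1362
  N₂: 8085 (inert)
  CO₂: 0 + 4(121) = 484.1
  H₂O: 0 + 5(121) = 605.2

484 kmol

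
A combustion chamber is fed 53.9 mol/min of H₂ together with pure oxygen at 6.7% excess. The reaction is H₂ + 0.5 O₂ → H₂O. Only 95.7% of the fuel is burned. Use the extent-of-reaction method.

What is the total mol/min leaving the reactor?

56.9 mol/min

Stoichiometric O₂ = 0.5 × 53.9 = 26.95 mol/min; O₂ fed = 26.95 × 1.067 = 28.76 mol/min.
Fuel reacted = 0.957 × 53.9 → ξ = 51.58 mol/min.
Outlet (n = n₀ + ν ξ):
  H₂: 53.9 − 1(51.58) = 2.318
  O₂: 28.76 − 0.5(51.58) = 2.965
  H₂O: 0 + 1(51.58) = 51.58
Total out = 2.318 + 2.965 + 51.58 = 56.86 mol/min.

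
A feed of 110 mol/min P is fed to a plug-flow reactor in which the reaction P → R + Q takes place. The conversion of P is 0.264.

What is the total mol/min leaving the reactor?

P reacted = 0.264 × 110 = 29.04 mol/min; ν_P = −1, so ξ = 29.04/1 = 29.04 mol/min.
Outlet amounts (n = n₀ + ν ξ):
  P: 110 − 1(29.04) = 80.96
  R: 0 + 1(29.04) = 29.04
  Q: 0 + 1(29.04) = 29.04
Total out = 80.96 + 29.04 + 29.04 = 139 mol/min.

139 mol/min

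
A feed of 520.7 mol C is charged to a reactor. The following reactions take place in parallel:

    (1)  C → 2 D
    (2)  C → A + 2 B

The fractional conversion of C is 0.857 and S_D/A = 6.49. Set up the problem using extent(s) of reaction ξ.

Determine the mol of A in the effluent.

105 mol

Conversion of C: C consumed = 0.857 × 520.7 = 446.2 mol = 1ξ₁ + 1ξ₂.
Selectivity: 2ξ₁ / (1ξ₂) = 6.49 → ξ₁ = 3.245 ξ₂.
Substitute: (1·3.245 + 1) ξ₂ = 446.2 → ξ₂ = 105.1 mol, ξ₁ = 341.1 mol.
Outlet amounts (n = n₀ + Σ ν·ξ):
  C: 520.7 − 1(341.1) − 1(105.1) = 74.46
  D: 0 + 2(341.1) = 682.2
  A: 0 + 1(105.1) = 105.1
  B: 0 + 2(105.1) = 210.2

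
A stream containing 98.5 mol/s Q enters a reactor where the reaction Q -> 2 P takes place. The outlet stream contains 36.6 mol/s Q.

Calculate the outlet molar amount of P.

For Q: n = n₀ − 1ξ → 36.6 = 98.5 − 1ξ, giving ξ = 61.9 mol/s.
Outlet amounts (n = n₀ + ν ξ):
  Q: 98.5 − 1(61.9) = 36.6
  P: 0 + 2(61.9) = 123.8

124 mol/s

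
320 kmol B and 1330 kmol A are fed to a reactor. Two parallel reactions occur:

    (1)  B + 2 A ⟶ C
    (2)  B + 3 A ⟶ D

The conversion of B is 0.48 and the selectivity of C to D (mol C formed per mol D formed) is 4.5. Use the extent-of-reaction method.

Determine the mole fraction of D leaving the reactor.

0.0212

Conversion of B: B consumed = 0.48 × 320 = 153.6 kmol = 1ξ₁ + 1ξ₂.
Selectivity: 1ξ₁ / (1ξ₂) = 4.5 → ξ₁ = 4.5 ξ₂.
Substitute: (1·4.5 + 1) ξ₂ = 153.6 → ξ₂ = 27.93 kmol, ξ₁ = 125.7 kmol.
Outlet amounts (n = n₀ + Σ ν·ξ):
  B: 320 − 1(125.7) − 1(27.93) = 166.4
  A: 1330 − 2(125.7) − 3(27.93) = 994.9
  C: 0 + 1(125.7) = 125.7
  D: 0 + 1(27.93) = 27.93
Total out = 1315 kmol; y_D = 27.93 / 1315 = 0.02124.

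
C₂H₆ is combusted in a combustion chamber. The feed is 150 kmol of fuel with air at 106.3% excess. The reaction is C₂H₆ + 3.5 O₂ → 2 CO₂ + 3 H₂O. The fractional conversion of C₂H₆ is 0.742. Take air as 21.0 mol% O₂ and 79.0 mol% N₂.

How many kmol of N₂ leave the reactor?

Stoichiometric O₂ = 3.5 × 150 = 525 kmol; O₂ fed = 525 × 2.063 = 1083 kmol.
N₂ fed = 1083 × 79/21 = 4074 kmol.
Fuel reacted = 0.742 × 150 → ξ = 111.3 kmol.
Outlet (n = n₀ + ν ξ):
  C₂H₆: 150 − 1(111.3) = 38.7
  O₂: 1083 − 3.5(111.3) = 693.5
  N₂: 4074 (inert)
  CO₂: 0 + 2(111.3) = 222.6
  H₂O: 0 + 3(111.3) = 333.9

4070 kmol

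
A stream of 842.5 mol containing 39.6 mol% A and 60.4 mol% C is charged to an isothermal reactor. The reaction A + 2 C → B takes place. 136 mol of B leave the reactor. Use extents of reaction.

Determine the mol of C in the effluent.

237 mol

For B: n = n₀ + 1ξ → 136 = 0 + 1ξ, giving ξ = 136 mol.
Outlet amounts (n = n₀ + ν ξ):
  A: 333.6 − 1(136) = 197.6
  C: 508.9 − 2(136) = 236.9
  B: 0 + 1(136) = 136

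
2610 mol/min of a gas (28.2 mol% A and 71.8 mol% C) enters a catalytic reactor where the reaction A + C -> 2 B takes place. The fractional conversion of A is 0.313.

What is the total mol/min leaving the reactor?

2610 mol/min

A reacted = 0.313 × 736 = 230.4 mol/min; ν_A = −1, so ξ = 230.4/1 = 230.4 mol/min.
Outlet amounts (n = n₀ + ν ξ):
  A: 736 − 1(230.4) = 505.6
  C: 1874 − 1(230.4) = 1644
  B: 0 + 2(230.4) = 460.7
Total out = 505.6 + 1644 + 460.7 = 2610 mol/min.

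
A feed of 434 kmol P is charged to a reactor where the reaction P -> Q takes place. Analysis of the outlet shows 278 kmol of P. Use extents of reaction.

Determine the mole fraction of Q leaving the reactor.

For P: n = n₀ − 1ξ → 278 = 434 − 1ξ, giving ξ = 156 kmol.
Outlet amounts (n = n₀ + ν ξ):
  P: 434 − 1(156) = 278
  Q: 0 + 1(156) = 156
Total out = 434 kmol; y_Q = 156 / 434 = 0.3594.

0.359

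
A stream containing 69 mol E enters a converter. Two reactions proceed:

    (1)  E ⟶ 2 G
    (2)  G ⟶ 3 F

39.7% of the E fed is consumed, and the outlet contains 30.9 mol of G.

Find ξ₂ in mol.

ξ₂ = 23.9 mol

Conversion of E: E consumed = 1ξ₁ = 0.397 × 69 → ξ₁ = 27.39 mol.
G balance: n_G = 0 + 2ξ₁ − 1ξ₂ = 30.9 → ξ₂ = (2·27.39 − 30.9)/1 = 23.89 mol.
Outlet amounts (n = n₀ + Σ ν·ξ):
  E: 69 − 1(27.39) = 41.61
  G: 0 + 2(27.39) − 1(23.89) = 30.9
  F: 0 + 3(23.89) = 71.66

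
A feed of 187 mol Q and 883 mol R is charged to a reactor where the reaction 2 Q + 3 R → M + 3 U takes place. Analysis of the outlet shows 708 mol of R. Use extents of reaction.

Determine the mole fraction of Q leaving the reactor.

0.0695

For R: n = n₀ − 3ξ → 708 = 883 − 3ξ, giving ξ = 58.33 mol.
Outlet amounts (n = n₀ + ν ξ):
  Q: 187 − 2(58.33) = 70.33
  R: 883 − 3(58.33) = 708
  M: 0 + 1(58.33) = 58.33
  U: 0 + 3(58.33) = 175
Total out = 1012 mol; y_Q = 70.33 / 1012 = 0.06952.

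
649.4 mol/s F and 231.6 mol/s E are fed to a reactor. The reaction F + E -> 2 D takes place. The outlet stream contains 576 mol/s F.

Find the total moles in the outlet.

881 mol/s

For F: n = n₀ − 1ξ → 576 = 649.4 − 1ξ, giving ξ = 73.4 mol/s.
Outlet amounts (n = n₀ + ν ξ):
  F: 649.4 − 1(73.4) = 576
  E: 231.6 − 1(73.4) = 158.2
  D: 0 + 2(73.4) = 146.8
Total out = 576 + 158.2 + 146.8 = 881 mol/s.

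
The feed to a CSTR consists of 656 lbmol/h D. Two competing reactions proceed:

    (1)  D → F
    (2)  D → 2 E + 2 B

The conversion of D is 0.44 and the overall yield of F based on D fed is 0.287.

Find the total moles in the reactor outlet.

Yield of F: 1ξ₁ / 656 = 0.287 → ξ₁ = 188.3 lbmol/h.
Conversion of D: 1ξ₁ + 1ξ₂ = 0.44 × 656 = 288.6 → ξ₂ = 100.4 lbmol/h.
Outlet amounts (n = n₀ + Σ ν·ξ):
  D: 656 − 1(188.3) − 1(100.4) = 367.4
  F: 0 + 1(188.3) = 188.3
  E: 0 + 2(100.4) = 200.7
  B: 0 + 2(100.4) = 200.7
Total out = 367.4 + 188.3 + 200.7 + 200.7 = 957.1 lbmol/h.

957 lbmol/h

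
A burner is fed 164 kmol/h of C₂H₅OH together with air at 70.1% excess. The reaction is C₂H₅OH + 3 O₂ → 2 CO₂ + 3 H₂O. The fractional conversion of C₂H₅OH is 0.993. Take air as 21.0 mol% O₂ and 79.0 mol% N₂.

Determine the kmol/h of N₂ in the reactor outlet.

Stoichiometric O₂ = 3 × 164 = 492 kmol/h; O₂ fed = 492 × 1.701 = 836.9 kmol/h.
N₂ fed = 836.9 × 79/21 = 3148 kmol/h.
Fuel reacted = 0.993 × 164 → ξ = 162.9 kmol/h.
Outlet (n = n₀ + ν ξ):
  C₂H₅OH: 164 − 1(162.9) = 1.148
  O₂: 836.9 − 3(162.9) = 348.3
  N₂: 3148 (inert)
  CO₂: 0 + 2(162.9) = 325.7
  H₂O: 0 + 3(162.9) = 488.6

3150 kmol/h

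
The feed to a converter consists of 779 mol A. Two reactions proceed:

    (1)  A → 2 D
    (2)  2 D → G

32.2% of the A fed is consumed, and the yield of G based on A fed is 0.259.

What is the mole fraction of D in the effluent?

0.119

Conversion of A: A consumed = 1ξ₁ = 0.322 × 779 → ξ₁ = 250.8 mol.
Yield of G: 1ξ₂ / 779 = 0.259 → ξ₂ = 201.8 mol.
Outlet amounts (n = n₀ + Σ ν·ξ):
  A: 779 − 1(250.8) = 528.2
  D: 0 + 2(250.8) − 2(201.8) = 98.15
  G: 0 + 1(201.8) = 201.8
Total out = 828.1 mol; y_D = 98.15 / 828.1 = 0.1185.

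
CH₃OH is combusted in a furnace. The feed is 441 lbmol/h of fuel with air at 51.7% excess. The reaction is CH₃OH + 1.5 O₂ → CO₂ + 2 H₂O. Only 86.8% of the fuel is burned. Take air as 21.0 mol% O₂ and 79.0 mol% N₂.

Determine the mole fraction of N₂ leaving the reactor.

Stoichiometric O₂ = 1.5 × 441 = 661.5 lbmol/h; O₂ fed = 661.5 × 1.517 = 1003 lbmol/h.
N₂ fed = 1003 × 79/21 = 3775 lbmol/h.
Fuel reacted = 0.868 × 441 → ξ = 382.8 lbmol/h.
Outlet (n = n₀ + ν ξ):
  CH₃OH: 441 − 1(382.8) = 58.21
  O₂: 1003 − 1.5(382.8) = 429.3
  N₂: 3775 (inert)
  CO₂: 0 + 1(382.8) = 382.8
  H₂O: 0 + 2(382.8) = 765.6
Total out = 5411 lbmol/h; y_N₂ = 3775 / 5411 = 0.6977.

0.698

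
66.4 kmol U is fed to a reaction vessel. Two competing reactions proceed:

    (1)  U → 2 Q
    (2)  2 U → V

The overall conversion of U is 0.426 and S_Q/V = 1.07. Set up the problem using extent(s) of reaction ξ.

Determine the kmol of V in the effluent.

11.2 kmol

Conversion of U: U consumed = 0.426 × 66.4 = 28.29 kmol = 1ξ₁ + 2ξ₂.
Selectivity: 2ξ₁ / (1ξ₂) = 1.07 → ξ₁ = 0.535 ξ₂.
Substitute: (1·0.535 + 2) ξ₂ = 28.29 → ξ₂ = 11.16 kmol, ξ₁ = 5.97 kmol.
Outlet amounts (n = n₀ + Σ ν·ξ):
  U: 66.4 − 1(5.97) − 2(11.16) = 38.11
  Q: 0 + 2(5.97) = 11.94
  V: 0 + 1(11.16) = 11.16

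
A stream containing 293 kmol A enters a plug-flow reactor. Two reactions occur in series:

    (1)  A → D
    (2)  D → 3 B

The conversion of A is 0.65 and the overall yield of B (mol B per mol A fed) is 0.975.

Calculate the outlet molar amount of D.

95.2 kmol

Conversion of A: A consumed = 1ξ₁ = 0.65 × 293 → ξ₁ = 190.5 kmol.
Yield of B: 3ξ₂ / 293 = 0.975 → ξ₂ = 95.23 kmol.
Outlet amounts (n = n₀ + Σ ν·ξ):
  A: 293 − 1(190.5) = 102.5
  D: 0 + 1(190.5) − 1(95.23) = 95.23
  B: 0 + 3(95.23) = 285.7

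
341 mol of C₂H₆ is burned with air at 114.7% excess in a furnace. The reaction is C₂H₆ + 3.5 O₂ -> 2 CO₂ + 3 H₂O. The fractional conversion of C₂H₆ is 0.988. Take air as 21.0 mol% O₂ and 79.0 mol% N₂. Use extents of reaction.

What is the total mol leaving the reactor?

Stoichiometric O₂ = 3.5 × 341 = 1194 mol; O₂ fed = 1194 × 2.147 = 2562 mol.
N₂ fed = 2562 × 79/21 = 9640 mol.
Fuel reacted = 0.988 × 341 → ξ = 336.9 mol.
Outlet (n = n₀ + ν ξ):
  C₂H₆: 341 − 1(336.9) = 4.092
  O₂: 2562 − 3.5(336.9) = 1383
  N₂: 9640 (inert)
  CO₂: 0 + 2(336.9) = 673.8
  H₂O: 0 + 3(336.9) = 1011
Total out = 4.092 + 1383 + 9640 + 673.8 + 1011 = 12710 mol.

12700 mol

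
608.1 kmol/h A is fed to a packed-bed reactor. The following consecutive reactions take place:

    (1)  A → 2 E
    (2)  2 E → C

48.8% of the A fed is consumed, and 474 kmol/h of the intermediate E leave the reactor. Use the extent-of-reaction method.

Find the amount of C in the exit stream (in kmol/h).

59.8 kmol/h

Conversion of A: A consumed = 1ξ₁ = 0.488 × 608.1 → ξ₁ = 296.8 kmol/h.
E balance: n_E = 0 + 2ξ₁ − 2ξ₂ = 474 → ξ₂ = (2·296.8 − 474)/2 = 59.75 kmol/h.
Outlet amounts (n = n₀ + Σ ν·ξ):
  A: 608.1 − 1(296.8) = 311.3
  E: 0 + 2(296.8) − 2(59.75) = 474
  C: 0 + 1(59.75) = 59.75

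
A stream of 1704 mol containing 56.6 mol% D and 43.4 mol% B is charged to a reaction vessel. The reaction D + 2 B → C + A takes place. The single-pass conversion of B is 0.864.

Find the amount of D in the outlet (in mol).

B reacted = 0.864 × 739.5 = 639 mol; ν_B = −2, so ξ = 639/2 = 319.5 mol.
Outlet amounts (n = n₀ + ν ξ):
  D: 964.5 − 1(319.5) = 645
  B: 739.5 − 2(319.5) = 100.6
  C: 0 + 1(319.5) = 319.5
  A: 0 + 1(319.5) = 319.5

645 mol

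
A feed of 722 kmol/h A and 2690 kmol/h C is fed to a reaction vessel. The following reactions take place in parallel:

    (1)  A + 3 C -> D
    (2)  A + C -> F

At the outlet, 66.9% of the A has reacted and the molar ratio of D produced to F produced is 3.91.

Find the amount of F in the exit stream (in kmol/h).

98.4 kmol/h

Conversion of A: A consumed = 0.669 × 722 = 483 kmol/h = 1ξ₁ + 1ξ₂.
Selectivity: 1ξ₁ / (1ξ₂) = 3.91 → ξ₁ = 3.91 ξ₂.
Substitute: (1·3.91 + 1) ξ₂ = 483 → ξ₂ = 98.37 kmol/h, ξ₁ = 384.6 kmol/h.
Outlet amounts (n = n₀ + Σ ν·ξ):
  A: 722 − 1(384.6) − 1(98.37) = 239
  C: 2690 − 3(384.6) − 1(98.37) = 1438
  D: 0 + 1(384.6) = 384.6
  F: 0 + 1(98.37) = 98.37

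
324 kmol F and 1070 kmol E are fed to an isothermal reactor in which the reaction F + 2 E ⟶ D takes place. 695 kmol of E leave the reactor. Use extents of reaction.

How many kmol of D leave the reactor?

188 kmol

For E: n = n₀ − 2ξ → 695 = 1070 − 2ξ, giving ξ = 187.5 kmol.
Outlet amounts (n = n₀ + ν ξ):
  F: 324 − 1(187.5) = 136.5
  E: 1070 − 2(187.5) = 695
  D: 0 + 1(187.5) = 187.5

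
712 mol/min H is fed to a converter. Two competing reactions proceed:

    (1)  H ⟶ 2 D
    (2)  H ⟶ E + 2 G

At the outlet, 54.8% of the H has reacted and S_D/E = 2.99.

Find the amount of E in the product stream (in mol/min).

Conversion of H: H consumed = 0.548 × 712 = 390.2 mol/min = 1ξ₁ + 1ξ₂.
Selectivity: 2ξ₁ / (1ξ₂) = 2.99 → ξ₁ = 1.495 ξ₂.
Substitute: (1·1.495 + 1) ξ₂ = 390.2 → ξ₂ = 156.4 mol/min, ξ₁ = 233.8 mol/min.
Outlet amounts (n = n₀ + Σ ν·ξ):
  H: 712 − 1(233.8) − 1(156.4) = 321.8
  D: 0 + 2(233.8) = 467.6
  E: 0 + 1(156.4) = 156.4
  G: 0 + 2(156.4) = 312.8

156 mol/min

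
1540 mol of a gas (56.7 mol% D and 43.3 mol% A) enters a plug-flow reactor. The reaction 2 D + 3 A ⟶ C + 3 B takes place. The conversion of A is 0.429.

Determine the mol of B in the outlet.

A reacted = 0.429 × 666.8 = 286.1 mol; ν_A = −3, so ξ = 286.1/3 = 95.36 mol.
Outlet amounts (n = n₀ + ν ξ):
  D: 873.2 − 2(95.36) = 682.5
  A: 666.8 − 3(95.36) = 380.8
  C: 0 + 1(95.36) = 95.36
  B: 0 + 3(95.36) = 286.1

286 mol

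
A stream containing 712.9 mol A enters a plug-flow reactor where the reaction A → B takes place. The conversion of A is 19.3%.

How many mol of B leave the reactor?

138 mol

A reacted = 0.193 × 712.9 = 137.6 mol; ν_A = −1, so ξ = 137.6/1 = 137.6 mol.
Outlet amounts (n = n₀ + ν ξ):
  A: 712.9 − 1(137.6) = 575.3
  B: 0 + 1(137.6) = 137.6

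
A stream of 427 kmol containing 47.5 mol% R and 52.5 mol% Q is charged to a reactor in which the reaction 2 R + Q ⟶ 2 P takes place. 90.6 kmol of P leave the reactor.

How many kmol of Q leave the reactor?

179 kmol

For P: n = n₀ + 2ξ → 90.6 = 0 + 2ξ, giving ξ = 45.3 kmol.
Outlet amounts (n = n₀ + ν ξ):
  R: 202.8 − 2(45.3) = 112.2
  Q: 224.2 − 1(45.3) = 178.9
  P: 0 + 2(45.3) = 90.6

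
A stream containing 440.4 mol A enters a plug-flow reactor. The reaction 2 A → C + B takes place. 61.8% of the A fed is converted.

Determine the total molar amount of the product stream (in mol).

A reacted = 0.618 × 440.4 = 272.2 mol; ν_A = −2, so ξ = 272.2/2 = 136.1 mol.
Outlet amounts (n = n₀ + ν ξ):
  A: 440.4 − 2(136.1) = 168.2
  C: 0 + 1(136.1) = 136.1
  B: 0 + 1(136.1) = 136.1
Total out = 168.2 + 136.1 + 136.1 = 440.4 mol.

440 mol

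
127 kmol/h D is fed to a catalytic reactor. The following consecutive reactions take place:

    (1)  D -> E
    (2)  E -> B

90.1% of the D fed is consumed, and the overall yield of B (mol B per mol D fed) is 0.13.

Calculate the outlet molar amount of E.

Conversion of D: D consumed = 1ξ₁ = 0.901 × 127 → ξ₁ = 114.4 kmol/h.
Yield of B: 1ξ₂ / 127 = 0.13 → ξ₂ = 16.51 kmol/h.
Outlet amounts (n = n₀ + Σ ν·ξ):
  D: 127 − 1(114.4) = 12.57
  E: 0 + 1(114.4) − 1(16.51) = 97.92
  B: 0 + 1(16.51) = 16.51

97.9 kmol/h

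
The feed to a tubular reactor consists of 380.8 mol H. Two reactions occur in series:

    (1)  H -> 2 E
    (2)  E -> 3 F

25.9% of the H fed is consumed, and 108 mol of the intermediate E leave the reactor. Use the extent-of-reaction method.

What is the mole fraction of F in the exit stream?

0.407

Conversion of H: H consumed = 1ξ₁ = 0.259 × 380.8 → ξ₁ = 98.63 mol.
E balance: n_E = 0 + 2ξ₁ − 1ξ₂ = 108 → ξ₂ = (2·98.63 − 108)/1 = 89.25 mol.
Outlet amounts (n = n₀ + Σ ν·ξ):
  H: 380.8 − 1(98.63) = 282.2
  E: 0 + 2(98.63) − 1(89.25) = 108
  F: 0 + 3(89.25) = 267.8
Total out = 657.9 mol; y_F = 267.8 / 657.9 = 0.407.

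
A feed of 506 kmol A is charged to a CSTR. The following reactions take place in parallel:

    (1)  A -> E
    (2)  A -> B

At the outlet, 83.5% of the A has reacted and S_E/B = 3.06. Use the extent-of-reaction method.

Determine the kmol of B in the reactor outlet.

Conversion of A: A consumed = 0.835 × 506 = 422.5 kmol = 1ξ₁ + 1ξ₂.
Selectivity: 1ξ₁ / (1ξ₂) = 3.06 → ξ₁ = 3.06 ξ₂.
Substitute: (1·3.06 + 1) ξ₂ = 422.5 → ξ₂ = 104.1 kmol, ξ₁ = 318.4 kmol.
Outlet amounts (n = n₀ + Σ ν·ξ):
  A: 506 − 1(318.4) − 1(104.1) = 83.49
  E: 0 + 1(318.4) = 318.4
  B: 0 + 1(104.1) = 104.1

104 kmol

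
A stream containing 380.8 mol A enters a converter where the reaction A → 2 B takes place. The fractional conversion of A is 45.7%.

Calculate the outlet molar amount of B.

348 mol

A reacted = 0.457 × 380.8 = 174 mol; ν_A = −1, so ξ = 174/1 = 174 mol.
Outlet amounts (n = n₀ + ν ξ):
  A: 380.8 − 1(174) = 206.8
  B: 0 + 2(174) = 348.1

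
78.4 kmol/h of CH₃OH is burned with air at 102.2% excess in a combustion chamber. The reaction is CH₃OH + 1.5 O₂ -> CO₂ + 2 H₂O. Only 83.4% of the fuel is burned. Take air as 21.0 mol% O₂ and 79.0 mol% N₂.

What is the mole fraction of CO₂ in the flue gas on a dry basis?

Stoichiometric O₂ = 1.5 × 78.4 = 117.6 kmol/h; O₂ fed = 117.6 × 2.022 = 237.8 kmol/h.
N₂ fed = 237.8 × 79/21 = 894.5 kmol/h.
Fuel reacted = 0.834 × 78.4 → ξ = 65.39 kmol/h.
Outlet (n = n₀ + ν ξ):
  CH₃OH: 78.4 − 1(65.39) = 13.01
  O₂: 237.8 − 1.5(65.39) = 139.7
  N₂: 894.5 (inert)
  CO₂: 0 + 1(65.39) = 65.39
  H₂O: 0 + 2(65.39) = 130.8
Dry total = 1113 kmol/h; y_CO₂ (dry) = 65.39 / 1113 = 0.05877.

0.0588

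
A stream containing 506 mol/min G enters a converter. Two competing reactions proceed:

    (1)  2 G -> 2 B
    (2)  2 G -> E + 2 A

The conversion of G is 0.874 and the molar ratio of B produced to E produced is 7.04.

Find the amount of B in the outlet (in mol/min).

344 mol/min

Conversion of G: G consumed = 0.874 × 506 = 442.2 mol/min = 2ξ₁ + 2ξ₂.
Selectivity: 2ξ₁ / (1ξ₂) = 7.04 → ξ₁ = 3.52 ξ₂.
Substitute: (2·3.52 + 2) ξ₂ = 442.2 → ξ₂ = 48.92 mol/min, ξ₁ = 172.2 mol/min.
Outlet amounts (n = n₀ + Σ ν·ξ):
  G: 506 − 2(172.2) − 2(48.92) = 63.76
  B: 0 + 2(172.2) = 344.4
  E: 0 + 1(48.92) = 48.92
  A: 0 + 2(48.92) = 97.84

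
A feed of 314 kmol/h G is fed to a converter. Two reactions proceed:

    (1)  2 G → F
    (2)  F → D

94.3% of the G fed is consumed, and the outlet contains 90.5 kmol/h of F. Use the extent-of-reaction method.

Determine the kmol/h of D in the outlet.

Conversion of G: G consumed = 2ξ₁ = 0.943 × 314 → ξ₁ = 148.1 kmol/h.
F balance: n_F = 0 + 1ξ₁ − 1ξ₂ = 90.5 → ξ₂ = (1·148.1 − 90.5)/1 = 57.55 kmol/h.
Outlet amounts (n = n₀ + Σ ν·ξ):
  G: 314 − 2(148.1) = 17.9
  F: 0 + 1(148.1) − 1(57.55) = 90.5
  D: 0 + 1(57.55) = 57.55

57.6 kmol/h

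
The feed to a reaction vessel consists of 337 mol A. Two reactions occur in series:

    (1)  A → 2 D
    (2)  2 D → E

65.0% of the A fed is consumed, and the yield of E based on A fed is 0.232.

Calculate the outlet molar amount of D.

282 mol

Conversion of A: A consumed = 1ξ₁ = 0.65 × 337 → ξ₁ = 219.1 mol.
Yield of E: 1ξ₂ / 337 = 0.232 → ξ₂ = 78.18 mol.
Outlet amounts (n = n₀ + Σ ν·ξ):
  A: 337 − 1(219.1) = 117.9
  D: 0 + 2(219.1) − 2(78.18) = 281.7
  E: 0 + 1(78.18) = 78.18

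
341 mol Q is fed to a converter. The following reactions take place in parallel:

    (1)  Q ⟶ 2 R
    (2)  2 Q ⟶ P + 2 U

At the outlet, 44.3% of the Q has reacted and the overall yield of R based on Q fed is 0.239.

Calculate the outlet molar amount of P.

Yield of R: 2ξ₁ / 341 = 0.239 → ξ₁ = 40.75 mol.
Conversion of Q: 1ξ₁ + 2ξ₂ = 0.443 × 341 = 151.1 → ξ₂ = 55.16 mol.
Outlet amounts (n = n₀ + Σ ν·ξ):
  Q: 341 − 1(40.75) − 2(55.16) = 189.9
  R: 0 + 2(40.75) = 81.5
  P: 0 + 1(55.16) = 55.16
  U: 0 + 2(55.16) = 110.3

55.2 mol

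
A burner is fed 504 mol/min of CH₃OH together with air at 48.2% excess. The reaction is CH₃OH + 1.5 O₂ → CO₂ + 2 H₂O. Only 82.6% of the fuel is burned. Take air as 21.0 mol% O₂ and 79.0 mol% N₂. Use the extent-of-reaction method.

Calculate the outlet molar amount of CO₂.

416 mol/min

Stoichiometric O₂ = 1.5 × 504 = 756 mol/min; O₂ fed = 756 × 1.482 = 1120 mol/min.
N₂ fed = 1120 × 79/21 = 4215 mol/min.
Fuel reacted = 0.826 × 504 → ξ = 416.3 mol/min.
Outlet (n = n₀ + ν ξ):
  CH₃OH: 504 − 1(416.3) = 87.7
  O₂: 1120 − 1.5(416.3) = 495.9
  N₂: 4215 (inert)
  CO₂: 0 + 1(416.3) = 416.3
  H₂O: 0 + 2(416.3) = 832.6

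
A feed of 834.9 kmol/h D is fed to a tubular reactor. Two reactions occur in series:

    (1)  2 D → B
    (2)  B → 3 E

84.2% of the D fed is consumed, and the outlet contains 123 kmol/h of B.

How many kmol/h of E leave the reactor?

Conversion of D: D consumed = 2ξ₁ = 0.842 × 834.9 → ξ₁ = 351.5 kmol/h.
B balance: n_B = 0 + 1ξ₁ − 1ξ₂ = 123 → ξ₂ = (1·351.5 − 123)/1 = 228.5 kmol/h.
Outlet amounts (n = n₀ + Σ ν·ξ):
  D: 834.9 − 2(351.5) = 131.9
  B: 0 + 1(351.5) − 1(228.5) = 123
  E: 0 + 3(228.5) = 685.5

685 kmol/h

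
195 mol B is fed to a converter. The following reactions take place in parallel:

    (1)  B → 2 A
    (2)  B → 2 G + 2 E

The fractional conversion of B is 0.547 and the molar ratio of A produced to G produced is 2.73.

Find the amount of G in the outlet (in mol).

Conversion of B: B consumed = 0.547 × 195 = 106.7 mol = 1ξ₁ + 1ξ₂.
Selectivity: 2ξ₁ / (2ξ₂) = 2.73 → ξ₁ = 2.73 ξ₂.
Substitute: (1·2.73 + 1) ξ₂ = 106.7 → ξ₂ = 28.6 mol, ξ₁ = 78.07 mol.
Outlet amounts (n = n₀ + Σ ν·ξ):
  B: 195 − 1(78.07) − 1(28.6) = 88.33
  A: 0 + 2(78.07) = 156.1
  G: 0 + 2(28.6) = 57.19
  E: 0 + 2(28.6) = 57.19

57.2 mol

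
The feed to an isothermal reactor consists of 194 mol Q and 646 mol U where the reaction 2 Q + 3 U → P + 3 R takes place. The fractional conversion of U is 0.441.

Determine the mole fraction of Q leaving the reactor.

0.00547

U reacted = 0.441 × 646 = 284.9 mol; ν_U = −3, so ξ = 284.9/3 = 94.96 mol.
Outlet amounts (n = n₀ + ν ξ):
  Q: 194 − 2(94.96) = 4.076
  U: 646 − 3(94.96) = 361.1
  P: 0 + 1(94.96) = 94.96
  R: 0 + 3(94.96) = 284.9
Total out = 745 mol; y_Q = 4.076 / 745 = 0.005471.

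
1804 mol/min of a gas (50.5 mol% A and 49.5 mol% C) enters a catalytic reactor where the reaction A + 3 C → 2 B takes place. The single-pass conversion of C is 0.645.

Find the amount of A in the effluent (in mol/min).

C reacted = 0.645 × 893 = 576 mol/min; ν_C = −3, so ξ = 576/3 = 192 mol/min.
Outlet amounts (n = n₀ + ν ξ):
  A: 911 − 1(192) = 719
  C: 893 − 3(192) = 317
  B: 0 + 2(192) = 384

719 mol/min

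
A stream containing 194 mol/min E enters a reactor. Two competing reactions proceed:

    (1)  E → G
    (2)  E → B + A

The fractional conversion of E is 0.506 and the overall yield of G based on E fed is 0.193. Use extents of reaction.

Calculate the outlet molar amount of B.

60.7 mol/min

Yield of G: 1ξ₁ / 194 = 0.193 → ξ₁ = 37.44 mol/min.
Conversion of E: 1ξ₁ + 1ξ₂ = 0.506 × 194 = 98.16 → ξ₂ = 60.72 mol/min.
Outlet amounts (n = n₀ + Σ ν·ξ):
  E: 194 − 1(37.44) − 1(60.72) = 95.84
  G: 0 + 1(37.44) = 37.44
  B: 0 + 1(60.72) = 60.72
  A: 0 + 1(60.72) = 60.72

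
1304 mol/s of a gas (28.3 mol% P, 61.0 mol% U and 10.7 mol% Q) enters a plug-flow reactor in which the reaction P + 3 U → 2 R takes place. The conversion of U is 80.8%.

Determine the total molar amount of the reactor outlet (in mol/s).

876 mol/s

U reacted = 0.808 × 795.4 = 642.7 mol/s; ν_U = −3, so ξ = 642.7/3 = 214.2 mol/s.
Outlet amounts (n = n₀ + ν ξ):
  P: 369 − 1(214.2) = 154.8
  U: 795.4 − 3(214.2) = 152.7
  R: 0 + 2(214.2) = 428.5
  Q: 139.5 (inert)
Total out = 154.8 + 152.7 + 428.5 + 139.5 = 875.5 mol/s.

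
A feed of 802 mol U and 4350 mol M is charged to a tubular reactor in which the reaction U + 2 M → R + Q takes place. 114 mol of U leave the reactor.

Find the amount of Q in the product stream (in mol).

688 mol

For U: n = n₀ − 1ξ → 114 = 802 − 1ξ, giving ξ = 688 mol.
Outlet amounts (n = n₀ + ν ξ):
  U: 802 − 1(688) = 114
  M: 4350 − 2(688) = 2974
  R: 0 + 1(688) = 688
  Q: 0 + 1(688) = 688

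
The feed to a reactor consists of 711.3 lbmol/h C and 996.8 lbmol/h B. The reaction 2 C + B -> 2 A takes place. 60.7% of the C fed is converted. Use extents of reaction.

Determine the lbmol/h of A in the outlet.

C reacted = 0.607 × 711.3 = 431.8 lbmol/h; ν_C = −2, so ξ = 431.8/2 = 215.9 lbmol/h.
Outlet amounts (n = n₀ + ν ξ):
  C: 711.3 − 2(215.9) = 279.5
  B: 996.8 − 1(215.9) = 780.9
  A: 0 + 2(215.9) = 431.8

432 lbmol/h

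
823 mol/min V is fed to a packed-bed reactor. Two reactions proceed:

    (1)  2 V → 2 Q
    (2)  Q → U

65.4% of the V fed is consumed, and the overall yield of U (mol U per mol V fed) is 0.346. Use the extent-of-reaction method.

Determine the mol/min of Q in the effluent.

253 mol/min

Conversion of V: V consumed = 2ξ₁ = 0.654 × 823 → ξ₁ = 269.1 mol/min.
Yield of U: 1ξ₂ / 823 = 0.346 → ξ₂ = 284.8 mol/min.
Outlet amounts (n = n₀ + Σ ν·ξ):
  V: 823 − 2(269.1) = 284.8
  Q: 0 + 2(269.1) − 1(284.8) = 253.5
  U: 0 + 1(284.8) = 284.8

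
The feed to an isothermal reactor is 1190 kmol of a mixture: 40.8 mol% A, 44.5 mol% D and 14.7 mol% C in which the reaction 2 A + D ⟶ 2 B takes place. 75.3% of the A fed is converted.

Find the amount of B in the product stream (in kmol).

A reacted = 0.753 × 485.5 = 365.6 kmol; ν_A = −2, so ξ = 365.6/2 = 182.8 kmol.
Outlet amounts (n = n₀ + ν ξ):
  A: 485.5 − 2(182.8) = 119.9
  D: 529.5 − 1(182.8) = 346.8
  B: 0 + 2(182.8) = 365.6
  C: 174.9 (inert)

366 kmol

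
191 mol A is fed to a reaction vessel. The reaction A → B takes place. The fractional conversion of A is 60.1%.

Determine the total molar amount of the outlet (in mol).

A reacted = 0.601 × 191 = 114.8 mol; ν_A = −1, so ξ = 114.8/1 = 114.8 mol.
Outlet amounts (n = n₀ + ν ξ):
  A: 191 − 1(114.8) = 76.21
  B: 0 + 1(114.8) = 114.8
Total out = 76.21 + 114.8 = 191 mol.

191 mol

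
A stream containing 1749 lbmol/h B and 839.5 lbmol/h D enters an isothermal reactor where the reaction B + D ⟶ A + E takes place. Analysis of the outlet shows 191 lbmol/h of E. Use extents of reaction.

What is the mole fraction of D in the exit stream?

0.251

For E: n = n₀ + 1ξ → 191 = 0 + 1ξ, giving ξ = 191 lbmol/h.
Outlet amounts (n = n₀ + ν ξ):
  B: 1749 − 1(191) = 1558
  D: 839.5 − 1(191) = 648.5
  A: 0 + 1(191) = 191
  E: 0 + 1(191) = 191
Total out = 2588 lbmol/h; y_D = 648.5 / 2588 = 0.2505.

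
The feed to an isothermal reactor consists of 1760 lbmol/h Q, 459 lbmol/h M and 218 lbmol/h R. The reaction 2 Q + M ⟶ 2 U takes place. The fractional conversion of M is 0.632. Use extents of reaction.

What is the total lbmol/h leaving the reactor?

M reacted = 0.632 × 459 = 290.1 lbmol/h; ν_M = −1, so ξ = 290.1/1 = 290.1 lbmol/h.
Outlet amounts (n = n₀ + ν ξ):
  Q: 1760 − 2(290.1) = 1180
  M: 459 − 1(290.1) = 168.9
  U: 0 + 2(290.1) = 580.2
  R: 218 (inert)
Total out = 1180 + 168.9 + 580.2 + 218 = 2147 lbmol/h.

2150 lbmol/h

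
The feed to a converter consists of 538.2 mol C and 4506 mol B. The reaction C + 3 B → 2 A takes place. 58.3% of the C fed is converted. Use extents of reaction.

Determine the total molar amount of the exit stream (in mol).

4420 mol

C reacted = 0.583 × 538.2 = 313.8 mol; ν_C = −1, so ξ = 313.8/1 = 313.8 mol.
Outlet amounts (n = n₀ + ν ξ):
  C: 538.2 − 1(313.8) = 224.4
  B: 4506 − 3(313.8) = 3565
  A: 0 + 2(313.8) = 627.5
Total out = 224.4 + 3565 + 627.5 = 4417 mol.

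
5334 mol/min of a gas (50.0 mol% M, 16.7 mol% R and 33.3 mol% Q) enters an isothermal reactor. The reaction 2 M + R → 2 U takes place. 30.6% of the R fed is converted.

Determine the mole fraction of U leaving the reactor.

0.108

R reacted = 0.306 × 890.8 = 272.6 mol/min; ν_R = −1, so ξ = 272.6/1 = 272.6 mol/min.
Outlet amounts (n = n₀ + ν ξ):
  M: 2667 − 2(272.6) = 2122
  R: 890.8 − 1(272.6) = 618.2
  U: 0 + 2(272.6) = 545.2
  Q: 1776 (inert)
Total out = 5061 mol/min; y_U = 545.2 / 5061 = 0.1077.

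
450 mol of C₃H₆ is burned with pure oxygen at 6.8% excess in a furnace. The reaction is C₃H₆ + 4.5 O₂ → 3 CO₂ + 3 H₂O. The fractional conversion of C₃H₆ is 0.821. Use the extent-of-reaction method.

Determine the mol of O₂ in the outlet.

Stoichiometric O₂ = 4.5 × 450 = 2025 mol; O₂ fed = 2025 × 1.068 = 2163 mol.
Fuel reacted = 0.821 × 450 → ξ = 369.4 mol.
Outlet (n = n₀ + ν ξ):
  C₃H₆: 450 − 1(369.4) = 80.55
  O₂: 2163 − 4.5(369.4) = 500.2
  CO₂: 0 + 3(369.4) = 1108
  H₂O: 0 + 3(369.4) = 1108

500 mol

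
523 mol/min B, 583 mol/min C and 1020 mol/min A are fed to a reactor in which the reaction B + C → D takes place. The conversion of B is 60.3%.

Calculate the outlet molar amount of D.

B reacted = 0.603 × 523 = 315.4 mol/min; ν_B = −1, so ξ = 315.4/1 = 315.4 mol/min.
Outlet amounts (n = n₀ + ν ξ):
  B: 523 − 1(315.4) = 207.6
  C: 583 − 1(315.4) = 267.6
  D: 0 + 1(315.4) = 315.4
  A: 1020 (inert)

315 mol/min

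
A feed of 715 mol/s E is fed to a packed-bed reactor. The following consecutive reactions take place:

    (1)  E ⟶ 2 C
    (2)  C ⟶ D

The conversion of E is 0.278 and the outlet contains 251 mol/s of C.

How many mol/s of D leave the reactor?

Conversion of E: E consumed = 1ξ₁ = 0.278 × 715 → ξ₁ = 198.8 mol/s.
C balance: n_C = 0 + 2ξ₁ − 1ξ₂ = 251 → ξ₂ = (2·198.8 − 251)/1 = 146.5 mol/s.
Outlet amounts (n = n₀ + Σ ν·ξ):
  E: 715 − 1(198.8) = 516.2
  C: 0 + 2(198.8) − 1(146.5) = 251
  D: 0 + 1(146.5) = 146.5

147 mol/s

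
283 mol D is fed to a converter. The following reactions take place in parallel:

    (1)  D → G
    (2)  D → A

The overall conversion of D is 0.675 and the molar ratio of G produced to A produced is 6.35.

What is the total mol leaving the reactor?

283 mol

Conversion of D: D consumed = 0.675 × 283 = 191 mol = 1ξ₁ + 1ξ₂.
Selectivity: 1ξ₁ / (1ξ₂) = 6.35 → ξ₁ = 6.35 ξ₂.
Substitute: (1·6.35 + 1) ξ₂ = 191 → ξ₂ = 25.99 mol, ξ₁ = 165 mol.
Outlet amounts (n = n₀ + Σ ν·ξ):
  D: 283 − 1(165) − 1(25.99) = 91.97
  G: 0 + 1(165) = 165
  A: 0 + 1(25.99) = 25.99
Total out = 91.97 + 165 + 25.99 = 283 mol.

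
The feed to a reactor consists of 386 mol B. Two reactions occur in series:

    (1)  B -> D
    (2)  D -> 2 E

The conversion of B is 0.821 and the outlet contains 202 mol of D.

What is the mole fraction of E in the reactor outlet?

Conversion of B: B consumed = 1ξ₁ = 0.821 × 386 → ξ₁ = 316.9 mol.
D balance: n_D = 0 + 1ξ₁ − 1ξ₂ = 202 → ξ₂ = (1·316.9 − 202)/1 = 114.9 mol.
Outlet amounts (n = n₀ + Σ ν·ξ):
  B: 386 − 1(316.9) = 69.09
  D: 0 + 1(316.9) − 1(114.9) = 202
  E: 0 + 2(114.9) = 229.8
Total out = 500.9 mol; y_E = 229.8 / 500.9 = 0.4588.

0.459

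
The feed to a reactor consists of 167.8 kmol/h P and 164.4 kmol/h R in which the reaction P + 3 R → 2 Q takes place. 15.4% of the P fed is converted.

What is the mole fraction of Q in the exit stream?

P reacted = 0.154 × 167.8 = 25.84 kmol/h; ν_P = −1, so ξ = 25.84/1 = 25.84 kmol/h.
Outlet amounts (n = n₀ + ν ξ):
  P: 167.8 − 1(25.84) = 142
  R: 164.4 − 3(25.84) = 86.88
  Q: 0 + 2(25.84) = 51.68
Total out = 280.5 kmol/h; y_Q = 51.68 / 280.5 = 0.1842.

0.184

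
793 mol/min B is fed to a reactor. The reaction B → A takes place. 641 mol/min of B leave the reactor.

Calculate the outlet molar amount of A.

152 mol/min

For B: n = n₀ − 1ξ → 641 = 793 − 1ξ, giving ξ = 152 mol/min.
Outlet amounts (n = n₀ + ν ξ):
  B: 793 − 1(152) = 641
  A: 0 + 1(152) = 152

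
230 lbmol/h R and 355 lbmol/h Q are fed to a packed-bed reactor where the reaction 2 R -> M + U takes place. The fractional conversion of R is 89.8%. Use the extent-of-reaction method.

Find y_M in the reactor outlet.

0.177

R reacted = 0.898 × 230 = 206.5 lbmol/h; ν_R = −2, so ξ = 206.5/2 = 103.3 lbmol/h.
Outlet amounts (n = n₀ + ν ξ):
  R: 230 − 2(103.3) = 23.46
  M: 0 + 1(103.3) = 103.3
  U: 0 + 1(103.3) = 103.3
  Q: 355 (inert)
Total out = 585 lbmol/h; y_M = 103.3 / 585 = 0.1765.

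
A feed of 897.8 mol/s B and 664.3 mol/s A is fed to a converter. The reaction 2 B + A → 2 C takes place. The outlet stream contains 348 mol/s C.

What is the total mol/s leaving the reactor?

For C: n = n₀ + 2ξ → 348 = 0 + 2ξ, giving ξ = 174 mol/s.
Outlet amounts (n = n₀ + ν ξ):
  B: 897.8 − 2(174) = 549.8
  A: 664.3 − 1(174) = 490.3
  C: 0 + 2(174) = 348
Total out = 549.8 + 490.3 + 348 = 1388 mol/s.

1390 mol/s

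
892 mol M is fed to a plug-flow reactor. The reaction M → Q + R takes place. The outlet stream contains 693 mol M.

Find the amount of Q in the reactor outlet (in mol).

199 mol

For M: n = n₀ − 1ξ → 693 = 892 − 1ξ, giving ξ = 199 mol.
Outlet amounts (n = n₀ + ν ξ):
  M: 892 − 1(199) = 693
  Q: 0 + 1(199) = 199
  R: 0 + 1(199) = 199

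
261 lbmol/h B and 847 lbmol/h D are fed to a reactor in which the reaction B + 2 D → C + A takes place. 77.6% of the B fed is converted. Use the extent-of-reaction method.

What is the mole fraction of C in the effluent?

B reacted = 0.776 × 261 = 202.5 lbmol/h; ν_B = −1, so ξ = 202.5/1 = 202.5 lbmol/h.
Outlet amounts (n = n₀ + ν ξ):
  B: 261 − 1(202.5) = 58.46
  D: 847 − 2(202.5) = 441.9
  C: 0 + 1(202.5) = 202.5
  A: 0 + 1(202.5) = 202.5
Total out = 905.5 lbmol/h; y_C = 202.5 / 905.5 = 0.2237.

0.224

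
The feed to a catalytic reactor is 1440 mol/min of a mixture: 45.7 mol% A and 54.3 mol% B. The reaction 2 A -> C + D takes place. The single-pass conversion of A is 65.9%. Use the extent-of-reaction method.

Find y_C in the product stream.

A reacted = 0.659 × 658.1 = 433.7 mol/min; ν_A = −2, so ξ = 433.7/2 = 216.8 mol/min.
Outlet amounts (n = n₀ + ν ξ):
  A: 658.1 − 2(216.8) = 224.4
  C: 0 + 1(216.8) = 216.8
  D: 0 + 1(216.8) = 216.8
  B: 781.9 (inert)
Total out = 1440 mol/min; y_C = 216.8 / 1440 = 0.1506.

0.151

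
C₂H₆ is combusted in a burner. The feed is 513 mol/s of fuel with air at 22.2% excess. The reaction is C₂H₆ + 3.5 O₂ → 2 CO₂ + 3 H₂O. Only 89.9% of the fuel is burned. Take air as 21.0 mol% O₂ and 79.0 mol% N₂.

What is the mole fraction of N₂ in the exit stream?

Stoichiometric O₂ = 3.5 × 513 = 1796 mol/s; O₂ fed = 1796 × 1.222 = 2194 mol/s.
N₂ fed = 2194 × 79/21 = 8254 mol/s.
Fuel reacted = 0.899 × 513 → ξ = 461.2 mol/s.
Outlet (n = n₀ + ν ξ):
  C₂H₆: 513 − 1(461.2) = 51.81
  O₂: 2194 − 3.5(461.2) = 579.9
  N₂: 8254 (inert)
  CO₂: 0 + 2(461.2) = 922.4
  H₂O: 0 + 3(461.2) = 1384
Total out = 11190 mol/s; y_N₂ = 8254 / 11190 = 0.7375.

0.738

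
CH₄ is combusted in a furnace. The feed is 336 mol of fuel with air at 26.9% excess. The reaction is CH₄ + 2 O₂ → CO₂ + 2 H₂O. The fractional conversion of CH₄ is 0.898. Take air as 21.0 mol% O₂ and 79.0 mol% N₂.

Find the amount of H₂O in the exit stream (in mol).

603 mol

Stoichiometric O₂ = 2 × 336 = 672 mol; O₂ fed = 672 × 1.269 = 852.8 mol.
N₂ fed = 852.8 × 79/21 = 3208 mol.
Fuel reacted = 0.898 × 336 → ξ = 301.7 mol.
Outlet (n = n₀ + ν ξ):
  CH₄: 336 − 1(301.7) = 34.27
  O₂: 852.8 − 2(301.7) = 249.3
  N₂: 3208 (inert)
  CO₂: 0 + 1(301.7) = 301.7
  H₂O: 0 + 2(301.7) = 603.5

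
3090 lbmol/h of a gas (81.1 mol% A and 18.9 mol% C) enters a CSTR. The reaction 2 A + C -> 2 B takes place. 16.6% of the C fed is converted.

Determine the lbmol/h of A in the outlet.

C reacted = 0.166 × 584 = 96.95 lbmol/h; ν_C = −1, so ξ = 96.95/1 = 96.95 lbmol/h.
Outlet amounts (n = n₀ + ν ξ):
  A: 2506 − 2(96.95) = 2312
  C: 584 − 1(96.95) = 487.1
  B: 0 + 2(96.95) = 193.9

2310 lbmol/h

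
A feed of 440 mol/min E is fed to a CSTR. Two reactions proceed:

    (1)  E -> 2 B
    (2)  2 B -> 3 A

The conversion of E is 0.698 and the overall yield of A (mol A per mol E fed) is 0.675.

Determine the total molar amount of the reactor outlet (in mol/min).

Conversion of E: E consumed = 1ξ₁ = 0.698 × 440 → ξ₁ = 307.1 mol/min.
Yield of A: 3ξ₂ / 440 = 0.675 → ξ₂ = 99 mol/min.
Outlet amounts (n = n₀ + Σ ν·ξ):
  E: 440 − 1(307.1) = 132.9
  B: 0 + 2(307.1) − 2(99) = 416.2
  A: 0 + 3(99) = 297
Total out = 132.9 + 416.2 + 297 = 846.1 mol/min.

846 mol/min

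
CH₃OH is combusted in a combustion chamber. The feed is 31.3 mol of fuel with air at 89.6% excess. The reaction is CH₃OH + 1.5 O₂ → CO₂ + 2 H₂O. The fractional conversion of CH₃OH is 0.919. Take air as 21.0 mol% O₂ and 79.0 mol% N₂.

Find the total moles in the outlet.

470 mol

Stoichiometric O₂ = 1.5 × 31.3 = 46.95 mol; O₂ fed = 46.95 × 1.896 = 89.02 mol.
N₂ fed = 89.02 × 79/21 = 334.9 mol.
Fuel reacted = 0.919 × 31.3 → ξ = 28.76 mol.
Outlet (n = n₀ + ν ξ):
  CH₃OH: 31.3 − 1(28.76) = 2.535
  O₂: 89.02 − 1.5(28.76) = 45.87
  N₂: 334.9 (inert)
  CO₂: 0 + 1(28.76) = 28.76
  H₂O: 0 + 2(28.76) = 57.53
Total out = 2.535 + 45.87 + 334.9 + 28.76 + 57.53 = 469.6 mol.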